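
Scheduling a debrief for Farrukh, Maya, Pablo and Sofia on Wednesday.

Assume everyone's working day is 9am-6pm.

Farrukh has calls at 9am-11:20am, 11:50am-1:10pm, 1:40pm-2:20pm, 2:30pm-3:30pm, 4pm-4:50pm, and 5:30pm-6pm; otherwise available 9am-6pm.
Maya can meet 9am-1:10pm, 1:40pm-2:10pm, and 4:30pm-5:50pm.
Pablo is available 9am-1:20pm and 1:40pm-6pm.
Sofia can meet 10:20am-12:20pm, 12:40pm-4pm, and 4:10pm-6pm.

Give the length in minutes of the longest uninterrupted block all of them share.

40 minutes

Farrukh free within 09:00–18:00: 11:20–11:50, 13:10–13:40, 14:20–14:30, 15:30–16:00, 16:50–17:30.
Farrukh ∩ Maya: 11:20–11:50, 16:50–17:30.
Farrukh ∩ Maya ∩ Pablo: 11:20–11:50, 16:50–17:30.
Farrukh ∩ Maya ∩ Pablo ∩ Sofia: 11:20–11:50, 16:50–17:30.
Common window lengths: 30, 40 min; longest is 40.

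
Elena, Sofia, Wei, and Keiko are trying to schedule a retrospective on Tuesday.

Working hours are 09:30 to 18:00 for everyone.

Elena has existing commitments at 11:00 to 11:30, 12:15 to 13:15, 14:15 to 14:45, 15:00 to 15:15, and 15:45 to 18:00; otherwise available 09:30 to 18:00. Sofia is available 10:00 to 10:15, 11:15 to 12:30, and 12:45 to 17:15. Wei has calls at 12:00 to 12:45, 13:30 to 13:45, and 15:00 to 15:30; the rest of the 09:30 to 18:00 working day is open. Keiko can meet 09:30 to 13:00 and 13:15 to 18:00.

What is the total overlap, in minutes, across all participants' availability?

120 minutes

Elena free within 09:30–18:00: 09:30–11:00, 11:30–12:15, 13:15–14:15, 14:45–15:00, 15:15–15:45.
Wei free within 09:30–18:00: 09:30–12:00, 12:45–13:30, 13:45–15:00, 15:30–18:00.
Elena ∩ Sofia: 10:00–10:15, 11:30–12:15, 13:15–14:15, 14:45–15:00, 15:15–15:45.
Elena ∩ Sofia ∩ Wei: 10:00–10:15, 11:30–12:00, 13:15–13:30, 13:45–14:15, 14:45–15:00, 15:30–15:45.
Elena ∩ Sofia ∩ Wei ∩ Keiko: 10:00–10:15, 11:30–12:00, 13:15–13:30, 13:45–14:15, 14:45–15:00, 15:30–15:45.
Total common minutes: 15 + 30 + 15 + 30 + 15 + 15 = 120.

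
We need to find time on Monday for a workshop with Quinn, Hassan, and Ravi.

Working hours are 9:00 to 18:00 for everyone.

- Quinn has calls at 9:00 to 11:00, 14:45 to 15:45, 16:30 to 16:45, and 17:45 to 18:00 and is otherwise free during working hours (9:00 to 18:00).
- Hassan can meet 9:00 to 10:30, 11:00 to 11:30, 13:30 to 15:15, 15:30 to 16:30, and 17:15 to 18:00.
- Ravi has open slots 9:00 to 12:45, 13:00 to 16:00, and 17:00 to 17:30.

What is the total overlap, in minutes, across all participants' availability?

135 minutes

Quinn free within 09:00–18:00: 11:00–14:45, 15:45–16:30, 16:45–17:45.
Quinn ∩ Hassan: 11:00–11:30, 13:30–14:45, 15:45–16:30, 17:15–17:45.
Quinn ∩ Hassan ∩ Ravi: 11:00–11:30, 13:30–14:45, 15:45–16:00, 17:15–17:30.
Total common minutes: 30 + 75 + 15 + 15 = 135.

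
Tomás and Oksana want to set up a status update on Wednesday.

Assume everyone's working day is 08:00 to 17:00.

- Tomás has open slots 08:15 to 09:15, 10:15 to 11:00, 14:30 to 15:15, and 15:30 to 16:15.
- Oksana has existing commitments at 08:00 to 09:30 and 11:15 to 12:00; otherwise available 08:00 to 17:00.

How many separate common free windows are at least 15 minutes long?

Oksana free within 08:00–17:00: 09:30–11:15, 12:00–17:00.
Tomás ∩ Oksana: 10:15–11:00, 14:30–15:15, 15:30–16:15.
Windows ≥ 15 min: 10:15–11:00, 14:30–15:15, 15:30–16:15.
That's 3 windows.

3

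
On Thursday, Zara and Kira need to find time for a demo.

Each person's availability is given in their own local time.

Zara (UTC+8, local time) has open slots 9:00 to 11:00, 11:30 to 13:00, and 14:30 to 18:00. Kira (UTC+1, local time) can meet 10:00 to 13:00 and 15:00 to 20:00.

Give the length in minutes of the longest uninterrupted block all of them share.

60 minutes

Zara → UTC: 01:00–03:00, 03:30–05:00, 06:30–10:00.
Kira → UTC: 09:00–12:00, 14:00–19:00.
Zara ∩ Kira: 09:00–10:00.
Single common window of 60 minutes.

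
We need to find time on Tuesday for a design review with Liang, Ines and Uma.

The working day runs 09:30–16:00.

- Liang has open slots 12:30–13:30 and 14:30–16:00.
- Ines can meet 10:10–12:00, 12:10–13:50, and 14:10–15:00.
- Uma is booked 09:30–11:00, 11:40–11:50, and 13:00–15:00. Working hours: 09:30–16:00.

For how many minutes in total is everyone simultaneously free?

30 minutes

Uma free within 09:30–16:00: 11:00–11:40, 11:50–13:00, 15:00–16:00.
Liang ∩ Ines: 12:30–13:30, 14:30–15:00.
Liang ∩ Ines ∩ Uma: 12:30–13:00.
Total common minutes: 30.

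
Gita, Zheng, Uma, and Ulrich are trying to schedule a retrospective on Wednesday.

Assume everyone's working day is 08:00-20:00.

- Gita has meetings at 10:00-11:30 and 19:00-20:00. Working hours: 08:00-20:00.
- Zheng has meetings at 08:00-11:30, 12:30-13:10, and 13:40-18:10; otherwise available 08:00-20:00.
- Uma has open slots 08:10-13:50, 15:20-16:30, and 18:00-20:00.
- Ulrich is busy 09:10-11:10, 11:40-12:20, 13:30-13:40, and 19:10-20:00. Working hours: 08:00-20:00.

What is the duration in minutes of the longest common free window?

Gita free within 08:00–20:00: 08:00–10:00, 11:30–19:00.
Zheng free within 08:00–20:00: 11:30–12:30, 13:10–13:40, 18:10–20:00.
Ulrich free within 08:00–20:00: 08:00–09:10, 11:10–11:40, 12:20–13:30, 13:40–19:10.
Gita ∩ Zheng: 11:30–12:30, 13:10–13:40, 18:10–19:00.
Gita ∩ Zheng ∩ Uma: 11:30–12:30, 13:10–13:40, 18:10–19:00.
Gita ∩ Zheng ∩ Uma ∩ Ulrich: 11:30–11:40, 12:20–12:30, 13:10–13:30, 18:10–19:00.
Common window lengths: 10, 10, 20, 50 min; longest is 50.

50 minutes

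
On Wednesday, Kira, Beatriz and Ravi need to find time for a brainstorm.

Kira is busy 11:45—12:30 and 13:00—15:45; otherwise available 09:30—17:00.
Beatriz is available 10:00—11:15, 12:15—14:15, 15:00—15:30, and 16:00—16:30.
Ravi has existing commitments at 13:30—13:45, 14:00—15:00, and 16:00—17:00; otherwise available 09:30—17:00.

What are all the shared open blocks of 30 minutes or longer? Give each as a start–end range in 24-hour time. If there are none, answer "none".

Kira free within 09:30–17:00: 09:30–11:45, 12:30–13:00, 15:45–17:00.
Ravi free within 09:30–17:00: 09:30–13:30, 13:45–14:00, 15:00–16:00.
Kira ∩ Beatriz: 10:00–11:15, 12:30–13:00, 16:00–16:30.
Kira ∩ Beatriz ∩ Ravi: 10:00–11:15, 12:30–13:00.
Windows ≥ 30 min: 10:00–11:15, 12:30–13:00.

10:00–11:15, 12:30–13:00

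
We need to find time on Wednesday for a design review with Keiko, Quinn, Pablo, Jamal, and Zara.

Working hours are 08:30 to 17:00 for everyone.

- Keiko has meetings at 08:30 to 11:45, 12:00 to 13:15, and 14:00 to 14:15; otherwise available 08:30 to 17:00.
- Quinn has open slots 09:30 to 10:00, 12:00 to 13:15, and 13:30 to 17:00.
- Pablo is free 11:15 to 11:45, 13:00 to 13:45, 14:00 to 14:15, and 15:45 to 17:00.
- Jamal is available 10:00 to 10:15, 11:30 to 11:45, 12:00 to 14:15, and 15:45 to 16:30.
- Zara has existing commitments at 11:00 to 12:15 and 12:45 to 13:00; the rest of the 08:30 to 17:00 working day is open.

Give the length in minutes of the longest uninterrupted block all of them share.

45 minutes

Keiko free within 08:30–17:00: 11:45–12:00, 13:15–14:00, 14:15–17:00.
Zara free within 08:30–17:00: 08:30–11:00, 12:15–12:45, 13:00–17:00.
Keiko ∩ Quinn: 13:30–14:00, 14:15–17:00.
Keiko ∩ Quinn ∩ Pablo: 13:30–13:45, 15:45–17:00.
Keiko ∩ Quinn ∩ Pablo ∩ Jamal: 13:30–13:45, 15:45–16:30.
Keiko ∩ Quinn ∩ Pablo ∩ Jamal ∩ Zara: 13:30–13:45, 15:45–16:30.
Common window lengths: 15, 45 min; longest is 45.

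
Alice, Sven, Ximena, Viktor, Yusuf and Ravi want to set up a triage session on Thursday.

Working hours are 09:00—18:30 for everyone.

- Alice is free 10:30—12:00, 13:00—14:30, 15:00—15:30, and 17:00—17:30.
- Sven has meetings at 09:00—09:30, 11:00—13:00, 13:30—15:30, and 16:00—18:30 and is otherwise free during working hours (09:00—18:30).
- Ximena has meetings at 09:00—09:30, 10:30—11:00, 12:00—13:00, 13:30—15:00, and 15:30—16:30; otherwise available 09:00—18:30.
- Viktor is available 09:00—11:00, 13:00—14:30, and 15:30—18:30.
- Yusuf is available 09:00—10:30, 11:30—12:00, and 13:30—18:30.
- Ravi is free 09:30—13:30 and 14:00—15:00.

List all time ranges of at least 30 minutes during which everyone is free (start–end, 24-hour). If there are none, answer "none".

Sven free within 09:00–18:30: 09:30–11:00, 13:00–13:30, 15:30–16:00.
Ximena free within 09:00–18:30: 09:30–10:30, 11:00–12:00, 13:00–13:30, 15:00–15:30, 16:30–18:30.
Alice ∩ Sven: 10:30–11:00, 13:00–13:30.
Alice ∩ Sven ∩ Ximena: 13:00–13:30.
Alice ∩ Sven ∩ Ximena ∩ Viktor: 13:00–13:30.
Alice ∩ Sven ∩ Ximena ∩ Viktor ∩ Yusuf: (none).
Alice ∩ Sven ∩ Ximena ∩ Viktor ∩ Yusuf ∩ Ravi: (none).
Windows ≥ 30 min: (none).

none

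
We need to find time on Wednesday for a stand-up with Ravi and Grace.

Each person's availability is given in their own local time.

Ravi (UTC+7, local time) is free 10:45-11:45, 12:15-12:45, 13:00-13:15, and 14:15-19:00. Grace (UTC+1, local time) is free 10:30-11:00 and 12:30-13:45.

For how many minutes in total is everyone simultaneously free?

Ravi → UTC: 03:45–04:45, 05:15–05:45, 06:00–06:15, 07:15–12:00.
Grace → UTC: 09:30–10:00, 11:30–12:45.
Ravi ∩ Grace: 09:30–10:00, 11:30–12:00.
Total common minutes: 30 + 30 = 60.

60 minutes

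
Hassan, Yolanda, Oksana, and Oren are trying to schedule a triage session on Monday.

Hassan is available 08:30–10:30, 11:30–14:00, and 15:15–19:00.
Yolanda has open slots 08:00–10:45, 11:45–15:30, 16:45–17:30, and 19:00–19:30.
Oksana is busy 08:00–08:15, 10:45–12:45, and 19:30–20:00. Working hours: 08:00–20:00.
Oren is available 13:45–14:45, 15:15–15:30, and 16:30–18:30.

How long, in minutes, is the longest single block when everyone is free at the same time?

Oksana free within 08:00–20:00: 08:15–10:45, 12:45–19:30.
Hassan ∩ Yolanda: 08:30–10:30, 11:45–14:00, 15:15–15:30, 16:45–17:30.
Hassan ∩ Yolanda ∩ Oksana: 08:30–10:30, 12:45–14:00, 15:15–15:30, 16:45–17:30.
Hassan ∩ Yolanda ∩ Oksana ∩ Oren: 13:45–14:00, 15:15–15:30, 16:45–17:30.
Common window lengths: 15, 15, 45 min; longest is 45.

45 minutes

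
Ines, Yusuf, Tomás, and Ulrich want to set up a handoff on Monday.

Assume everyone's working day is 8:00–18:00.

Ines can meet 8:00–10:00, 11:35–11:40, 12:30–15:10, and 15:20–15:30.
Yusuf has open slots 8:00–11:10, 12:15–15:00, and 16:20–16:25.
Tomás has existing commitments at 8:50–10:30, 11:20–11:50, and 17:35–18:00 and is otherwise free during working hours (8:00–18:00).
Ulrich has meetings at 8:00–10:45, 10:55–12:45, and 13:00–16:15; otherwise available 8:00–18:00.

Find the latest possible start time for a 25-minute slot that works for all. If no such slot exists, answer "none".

none

Tomás free within 08:00–18:00: 08:00–08:50, 10:30–11:20, 11:50–17:35.
Ulrich free within 08:00–18:00: 10:45–10:55, 12:45–13:00, 16:15–18:00.
Ines ∩ Yusuf: 08:00–10:00, 12:30–15:00.
Ines ∩ Yusuf ∩ Tomás: 08:00–08:50, 12:30–15:00.
Ines ∩ Yusuf ∩ Tomás ∩ Ulrich: 12:45–13:00.
Windows ≥ 25 min: (none).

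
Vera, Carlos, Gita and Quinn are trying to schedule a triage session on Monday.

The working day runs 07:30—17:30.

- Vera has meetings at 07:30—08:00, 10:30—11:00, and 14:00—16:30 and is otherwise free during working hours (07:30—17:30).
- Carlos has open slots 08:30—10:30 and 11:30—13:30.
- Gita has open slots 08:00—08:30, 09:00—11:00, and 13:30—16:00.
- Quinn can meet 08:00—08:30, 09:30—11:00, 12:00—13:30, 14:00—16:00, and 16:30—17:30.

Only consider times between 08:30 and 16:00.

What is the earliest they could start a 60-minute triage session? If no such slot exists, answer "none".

09:30

Vera free within 07:30–17:30: 08:00–10:30, 11:00–14:00, 16:30–17:30.
Vera ∩ Carlos: 08:30–10:30, 11:30–13:30.
Vera ∩ Carlos ∩ Gita: 09:00–10:30.
Vera ∩ Carlos ∩ Gita ∩ Quinn: 09:30–10:30.
Restricted to 08:30–16:00: 09:30–10:30.
Windows ≥ 60 min: 09:30–10:30.
Earliest such window starts at 09:30.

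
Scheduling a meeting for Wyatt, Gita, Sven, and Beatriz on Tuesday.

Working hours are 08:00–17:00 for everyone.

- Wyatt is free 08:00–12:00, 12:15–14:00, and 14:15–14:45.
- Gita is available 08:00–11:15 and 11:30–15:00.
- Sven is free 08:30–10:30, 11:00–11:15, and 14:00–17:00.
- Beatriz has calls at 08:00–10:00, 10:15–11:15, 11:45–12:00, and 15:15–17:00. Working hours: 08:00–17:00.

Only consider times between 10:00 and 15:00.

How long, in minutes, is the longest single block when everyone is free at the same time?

30 minutes

Beatriz free within 08:00–17:00: 10:00–10:15, 11:15–11:45, 12:00–15:15.
Wyatt ∩ Gita: 08:00–11:15, 11:30–12:00, 12:15–14:00, 14:15–14:45.
Wyatt ∩ Gita ∩ Sven: 08:30–10:30, 11:00–11:15, 14:15–14:45.
Wyatt ∩ Gita ∩ Sven ∩ Beatriz: 10:00–10:15, 14:15–14:45.
Restricted to 10:00–15:00: 10:00–10:15, 14:15–14:45.
Common window lengths: 15, 30 min; longest is 30.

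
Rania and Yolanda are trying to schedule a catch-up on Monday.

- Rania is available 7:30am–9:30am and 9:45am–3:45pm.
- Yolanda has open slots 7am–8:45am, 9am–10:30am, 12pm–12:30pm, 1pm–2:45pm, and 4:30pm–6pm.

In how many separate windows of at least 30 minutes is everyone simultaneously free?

5

Rania ∩ Yolanda: 07:30–08:45, 09:00–09:30, 09:45–10:30, 12:00–12:30, 13:00–14:45.
Windows ≥ 30 min: 07:30–08:45, 09:00–09:30, 09:45–10:30, 12:00–12:30, 13:00–14:45.
That's 5 windows.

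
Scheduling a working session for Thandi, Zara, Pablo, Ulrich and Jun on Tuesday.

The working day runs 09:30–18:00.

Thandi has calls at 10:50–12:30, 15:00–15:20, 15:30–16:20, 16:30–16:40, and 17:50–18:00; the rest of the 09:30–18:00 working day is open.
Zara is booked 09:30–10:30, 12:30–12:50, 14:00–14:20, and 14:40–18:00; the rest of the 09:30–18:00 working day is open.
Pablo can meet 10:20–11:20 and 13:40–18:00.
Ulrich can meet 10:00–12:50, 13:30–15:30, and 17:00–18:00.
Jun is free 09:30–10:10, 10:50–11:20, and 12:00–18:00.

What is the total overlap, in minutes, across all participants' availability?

40 minutes

Thandi free within 09:30–18:00: 09:30–10:50, 12:30–15:00, 15:20–15:30, 16:20–16:30, 16:40–17:50.
Zara free within 09:30–18:00: 10:30–12:30, 12:50–14:00, 14:20–14:40.
Thandi ∩ Zara: 10:30–10:50, 12:50–14:00, 14:20–14:40.
Thandi ∩ Zara ∩ Pablo: 10:30–10:50, 13:40–14:00, 14:20–14:40.
Thandi ∩ Zara ∩ Pablo ∩ Ulrich: 10:30–10:50, 13:40–14:00, 14:20–14:40.
Thandi ∩ Zara ∩ Pablo ∩ Ulrich ∩ Jun: 13:40–14:00, 14:20–14:40.
Total common minutes: 20 + 20 = 40.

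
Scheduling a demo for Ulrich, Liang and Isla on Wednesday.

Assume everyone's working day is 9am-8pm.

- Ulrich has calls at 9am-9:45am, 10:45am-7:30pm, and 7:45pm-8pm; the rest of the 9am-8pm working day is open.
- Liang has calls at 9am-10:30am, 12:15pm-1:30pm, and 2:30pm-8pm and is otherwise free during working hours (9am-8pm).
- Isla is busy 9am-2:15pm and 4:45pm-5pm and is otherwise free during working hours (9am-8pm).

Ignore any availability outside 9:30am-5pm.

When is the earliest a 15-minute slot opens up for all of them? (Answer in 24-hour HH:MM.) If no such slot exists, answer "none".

Ulrich free within 09:00–20:00: 09:45–10:45, 19:30–19:45.
Liang free within 09:00–20:00: 10:30–12:15, 13:30–14:30.
Isla free within 09:00–20:00: 14:15–16:45, 17:00–20:00.
Ulrich ∩ Liang: 10:30–10:45.
Ulrich ∩ Liang ∩ Isla: (none).
Restricted to 09:30–17:00: (none).
Windows ≥ 15 min: (none).

none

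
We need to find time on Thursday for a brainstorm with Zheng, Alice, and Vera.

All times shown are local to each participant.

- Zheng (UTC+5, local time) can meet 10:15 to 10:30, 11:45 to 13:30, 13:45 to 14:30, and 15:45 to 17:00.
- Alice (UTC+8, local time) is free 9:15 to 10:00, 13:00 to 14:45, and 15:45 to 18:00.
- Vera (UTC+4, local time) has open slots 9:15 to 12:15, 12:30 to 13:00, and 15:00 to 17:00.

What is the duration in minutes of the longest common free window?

Zheng → UTC: 05:15–05:30, 06:45–08:30, 08:45–09:30, 10:45–12:00.
Alice → UTC: 01:15–02:00, 05:00–06:45, 07:45–10:00.
Vera → UTC: 05:15–08:15, 08:30–09:00, 11:00–13:00.
Zheng ∩ Alice: 05:15–05:30, 07:45–08:30, 08:45–09:30.
Zheng ∩ Alice ∩ Vera: 05:15–05:30, 07:45–08:15, 08:45–09:00.
Common window lengths: 15, 30, 15 min; longest is 30.

30 minutes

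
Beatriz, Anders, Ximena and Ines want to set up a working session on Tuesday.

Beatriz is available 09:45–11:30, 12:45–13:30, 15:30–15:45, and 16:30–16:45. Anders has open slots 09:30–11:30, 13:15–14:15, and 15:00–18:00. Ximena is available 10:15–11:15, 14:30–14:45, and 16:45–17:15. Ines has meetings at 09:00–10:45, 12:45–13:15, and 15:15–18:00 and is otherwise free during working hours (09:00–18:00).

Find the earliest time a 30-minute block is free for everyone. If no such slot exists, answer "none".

10:45

Ines free within 09:00–18:00: 10:45–12:45, 13:15–15:15.
Beatriz ∩ Anders: 09:45–11:30, 13:15–13:30, 15:30–15:45, 16:30–16:45.
Beatriz ∩ Anders ∩ Ximena: 10:15–11:15.
Beatriz ∩ Anders ∩ Ximena ∩ Ines: 10:45–11:15.
Windows ≥ 30 min: 10:45–11:15.
Earliest such window starts at 10:45.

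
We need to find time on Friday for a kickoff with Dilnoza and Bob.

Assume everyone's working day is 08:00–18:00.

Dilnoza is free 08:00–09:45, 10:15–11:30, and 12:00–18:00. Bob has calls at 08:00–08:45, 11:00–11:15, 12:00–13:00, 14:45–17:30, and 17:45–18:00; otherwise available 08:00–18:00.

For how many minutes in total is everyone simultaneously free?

Bob free within 08:00–18:00: 08:45–11:00, 11:15–12:00, 13:00–14:45, 17:30–17:45.
Dilnoza ∩ Bob: 08:45–09:45, 10:15–11:00, 11:15–11:30, 13:00–14:45, 17:30–17:45.
Total common minutes: 60 + 45 + 15 + 105 + 15 = 240.

240 minutes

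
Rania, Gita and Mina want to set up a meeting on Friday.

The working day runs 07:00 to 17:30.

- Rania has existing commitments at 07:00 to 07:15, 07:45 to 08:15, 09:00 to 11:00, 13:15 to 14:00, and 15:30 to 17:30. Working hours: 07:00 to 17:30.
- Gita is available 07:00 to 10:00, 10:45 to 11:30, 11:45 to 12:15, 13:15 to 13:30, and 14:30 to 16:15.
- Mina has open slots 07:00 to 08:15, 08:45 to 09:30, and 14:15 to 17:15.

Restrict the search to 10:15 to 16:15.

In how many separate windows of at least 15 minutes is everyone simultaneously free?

Rania free within 07:00–17:30: 07:15–07:45, 08:15–09:00, 11:00–13:15, 14:00–15:30.
Rania ∩ Gita: 07:15–07:45, 08:15–09:00, 11:00–11:30, 11:45–12:15, 14:30–15:30.
Rania ∩ Gita ∩ Mina: 07:15–07:45, 08:45–09:00, 14:30–15:30.
Restricted to 10:15–16:15: 14:30–15:30.
Windows ≥ 15 min: 14:30–15:30.
That's 1 window.

1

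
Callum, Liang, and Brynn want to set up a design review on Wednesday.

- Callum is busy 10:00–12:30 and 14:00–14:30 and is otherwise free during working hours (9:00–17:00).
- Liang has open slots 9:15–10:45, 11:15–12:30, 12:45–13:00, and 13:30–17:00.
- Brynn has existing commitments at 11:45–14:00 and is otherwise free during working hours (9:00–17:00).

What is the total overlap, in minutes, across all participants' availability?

Callum free within 09:00–17:00: 09:00–10:00, 12:30–14:00, 14:30–17:00.
Brynn free within 09:00–17:00: 09:00–11:45, 14:00–17:00.
Callum ∩ Liang: 09:15–10:00, 12:45–13:00, 13:30–14:00, 14:30–17:00.
Callum ∩ Liang ∩ Brynn: 09:15–10:00, 14:30–17:00.
Total common minutes: 45 + 150 = 195.

195 minutes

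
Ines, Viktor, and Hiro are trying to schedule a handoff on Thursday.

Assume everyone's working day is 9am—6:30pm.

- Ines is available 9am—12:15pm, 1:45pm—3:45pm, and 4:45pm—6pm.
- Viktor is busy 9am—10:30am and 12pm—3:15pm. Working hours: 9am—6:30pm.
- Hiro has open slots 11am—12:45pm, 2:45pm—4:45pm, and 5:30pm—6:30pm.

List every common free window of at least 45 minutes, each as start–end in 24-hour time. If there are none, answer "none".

11:00–12:00

Viktor free within 09:00–18:30: 10:30–12:00, 15:15–18:30.
Ines ∩ Viktor: 10:30–12:00, 15:15–15:45, 16:45–18:00.
Ines ∩ Viktor ∩ Hiro: 11:00–12:00, 15:15–15:45, 17:30–18:00.
Windows ≥ 45 min: 11:00–12:00.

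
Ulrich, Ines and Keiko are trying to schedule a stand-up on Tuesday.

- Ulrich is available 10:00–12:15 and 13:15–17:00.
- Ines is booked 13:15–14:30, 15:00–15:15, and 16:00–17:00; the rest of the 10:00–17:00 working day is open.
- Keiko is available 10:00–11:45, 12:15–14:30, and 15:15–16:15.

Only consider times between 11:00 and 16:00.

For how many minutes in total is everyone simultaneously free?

Ines free within 10:00–17:00: 10:00–13:15, 14:30–15:00, 15:15–16:00.
Ulrich ∩ Ines: 10:00–12:15, 14:30–15:00, 15:15–16:00.
Ulrich ∩ Ines ∩ Keiko: 10:00–11:45, 15:15–16:00.
Restricted to 11:00–16:00: 11:00–11:45, 15:15–16:00.
Total common minutes: 45 + 45 = 90.

90 minutes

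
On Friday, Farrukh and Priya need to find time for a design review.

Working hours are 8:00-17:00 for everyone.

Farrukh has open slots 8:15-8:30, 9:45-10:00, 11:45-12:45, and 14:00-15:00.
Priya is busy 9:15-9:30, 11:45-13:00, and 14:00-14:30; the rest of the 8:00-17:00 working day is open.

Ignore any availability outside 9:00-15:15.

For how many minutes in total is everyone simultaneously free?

Priya free within 08:00–17:00: 08:00–09:15, 09:30–11:45, 13:00–14:00, 14:30–17:00.
Farrukh ∩ Priya: 08:15–08:30, 09:45–10:00, 14:30–15:00.
Restricted to 09:00–15:15: 09:45–10:00, 14:30–15:00.
Total common minutes: 15 + 30 = 45.

45 minutes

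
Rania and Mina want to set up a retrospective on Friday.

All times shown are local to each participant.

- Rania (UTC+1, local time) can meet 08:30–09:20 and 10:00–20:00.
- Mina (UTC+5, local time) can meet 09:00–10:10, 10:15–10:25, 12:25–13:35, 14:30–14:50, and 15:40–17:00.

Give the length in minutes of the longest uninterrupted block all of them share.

Rania → UTC: 07:30–08:20, 09:00–19:00.
Mina → UTC: 04:00–05:10, 05:15–05:25, 07:25–08:35, 09:30–09:50, 10:40–12:00.
Rania ∩ Mina: 07:30–08:20, 09:30–09:50, 10:40–12:00.
Common window lengths: 50, 20, 80 min; longest is 80.

80 minutes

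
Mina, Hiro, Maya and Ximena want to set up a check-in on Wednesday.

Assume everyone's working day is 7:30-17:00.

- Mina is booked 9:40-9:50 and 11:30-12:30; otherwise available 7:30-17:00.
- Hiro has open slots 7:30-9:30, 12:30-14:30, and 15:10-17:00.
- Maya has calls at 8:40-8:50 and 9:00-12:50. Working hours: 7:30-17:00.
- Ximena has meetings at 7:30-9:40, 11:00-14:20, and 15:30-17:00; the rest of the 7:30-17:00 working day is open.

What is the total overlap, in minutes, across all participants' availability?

30 minutes

Mina free within 07:30–17:00: 07:30–09:40, 09:50–11:30, 12:30–17:00.
Maya free within 07:30–17:00: 07:30–08:40, 08:50–09:00, 12:50–17:00.
Ximena free within 07:30–17:00: 09:40–11:00, 14:20–15:30.
Mina ∩ Hiro: 07:30–09:30, 12:30–14:30, 15:10–17:00.
Mina ∩ Hiro ∩ Maya: 07:30–08:40, 08:50–09:00, 12:50–14:30, 15:10–17:00.
Mina ∩ Hiro ∩ Maya ∩ Ximena: 14:20–14:30, 15:10–15:30.
Total common minutes: 10 + 20 = 30.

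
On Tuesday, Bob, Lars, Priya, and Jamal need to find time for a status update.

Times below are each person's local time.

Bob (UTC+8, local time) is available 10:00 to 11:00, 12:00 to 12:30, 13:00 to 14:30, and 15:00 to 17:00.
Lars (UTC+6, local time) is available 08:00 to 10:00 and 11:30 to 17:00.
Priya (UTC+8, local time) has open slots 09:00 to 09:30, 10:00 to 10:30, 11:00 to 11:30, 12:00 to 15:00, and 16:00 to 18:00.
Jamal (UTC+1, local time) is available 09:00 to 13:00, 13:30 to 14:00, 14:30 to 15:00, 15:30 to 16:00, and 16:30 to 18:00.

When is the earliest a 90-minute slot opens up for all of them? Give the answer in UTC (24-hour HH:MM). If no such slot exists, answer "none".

none

Bob → UTC: 02:00–03:00, 04:00–04:30, 05:00–06:30, 07:00–09:00.
Lars → UTC: 02:00–04:00, 05:30–11:00.
Priya → UTC: 01:00–01:30, 02:00–02:30, 03:00–03:30, 04:00–07:00, 08:00–10:00.
Jamal → UTC: 08:00–12:00, 12:30–13:00, 13:30–14:00, 14:30–15:00, 15:30–17:00.
Bob ∩ Lars: 02:00–03:00, 05:30–06:30, 07:00–09:00.
Bob ∩ Lars ∩ Priya: 02:00–02:30, 05:30–06:30, 08:00–09:00.
Bob ∩ Lars ∩ Priya ∩ Jamal: 08:00–09:00.
Windows ≥ 90 min: (none).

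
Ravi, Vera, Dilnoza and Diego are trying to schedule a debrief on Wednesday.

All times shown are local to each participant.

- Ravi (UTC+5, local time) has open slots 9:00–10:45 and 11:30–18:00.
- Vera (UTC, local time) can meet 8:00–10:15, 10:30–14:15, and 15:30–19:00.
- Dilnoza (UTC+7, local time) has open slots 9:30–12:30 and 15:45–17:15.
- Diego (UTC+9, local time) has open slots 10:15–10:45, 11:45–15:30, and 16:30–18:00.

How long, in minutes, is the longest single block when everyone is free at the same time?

Ravi → UTC: 04:00–05:45, 06:30–13:00.
Vera → UTC: 08:00–10:15, 10:30–14:15, 15:30–19:00.
Dilnoza → UTC: 02:30–05:30, 08:45–10:15.
Diego → UTC: 01:15–01:45, 02:45–06:30, 07:30–09:00.
Ravi ∩ Vera: 08:00–10:15, 10:30–13:00.
Ravi ∩ Vera ∩ Dilnoza: 08:45–10:15.
Ravi ∩ Vera ∩ Dilnoza ∩ Diego: 08:45–09:00.
Single common window of 15 minutes.

15 minutes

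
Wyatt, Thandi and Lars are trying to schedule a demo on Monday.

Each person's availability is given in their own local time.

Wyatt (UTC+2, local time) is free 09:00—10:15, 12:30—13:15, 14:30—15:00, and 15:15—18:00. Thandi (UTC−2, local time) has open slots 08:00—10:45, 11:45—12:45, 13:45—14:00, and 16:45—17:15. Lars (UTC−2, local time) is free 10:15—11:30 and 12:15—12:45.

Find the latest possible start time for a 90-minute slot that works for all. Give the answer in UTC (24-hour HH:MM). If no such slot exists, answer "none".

none

Wyatt → UTC: 07:00–08:15, 10:30–11:15, 12:30–13:00, 13:15–16:00.
Thandi → UTC: 10:00–12:45, 13:45–14:45, 15:45–16:00, 18:45–19:15.
Lars → UTC: 12:15–13:30, 14:15–14:45.
Wyatt ∩ Thandi: 10:30–11:15, 12:30–12:45, 13:45–14:45, 15:45–16:00.
Wyatt ∩ Thandi ∩ Lars: 12:30–12:45, 14:15–14:45.
Windows ≥ 90 min: (none).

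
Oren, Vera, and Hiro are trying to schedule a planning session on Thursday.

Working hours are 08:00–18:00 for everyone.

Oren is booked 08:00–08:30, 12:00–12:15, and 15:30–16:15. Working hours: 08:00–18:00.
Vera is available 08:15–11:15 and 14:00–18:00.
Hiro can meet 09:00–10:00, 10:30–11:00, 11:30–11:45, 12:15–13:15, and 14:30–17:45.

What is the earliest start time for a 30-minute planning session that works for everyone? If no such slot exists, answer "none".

09:00

Oren free within 08:00–18:00: 08:30–12:00, 12:15–15:30, 16:15–18:00.
Oren ∩ Vera: 08:30–11:15, 14:00–15:30, 16:15–18:00.
Oren ∩ Vera ∩ Hiro: 09:00–10:00, 10:30–11:00, 14:30–15:30, 16:15–17:45.
Windows ≥ 30 min: 09:00–10:00, 10:30–11:00, 14:30–15:30, 16:15–17:45.
Earliest such window starts at 09:00.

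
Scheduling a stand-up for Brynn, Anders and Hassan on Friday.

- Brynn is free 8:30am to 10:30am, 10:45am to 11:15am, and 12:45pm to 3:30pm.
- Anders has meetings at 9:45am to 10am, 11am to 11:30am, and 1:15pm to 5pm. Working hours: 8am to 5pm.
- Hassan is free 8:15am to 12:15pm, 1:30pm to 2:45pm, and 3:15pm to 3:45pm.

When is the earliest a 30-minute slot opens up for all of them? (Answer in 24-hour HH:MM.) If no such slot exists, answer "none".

08:30

Anders free within 08:00–17:00: 08:00–09:45, 10:00–11:00, 11:30–13:15.
Brynn ∩ Anders: 08:30–09:45, 10:00–10:30, 10:45–11:00, 12:45–13:15.
Brynn ∩ Anders ∩ Hassan: 08:30–09:45, 10:00–10:30, 10:45–11:00.
Windows ≥ 30 min: 08:30–09:45, 10:00–10:30.
Earliest such window starts at 08:30.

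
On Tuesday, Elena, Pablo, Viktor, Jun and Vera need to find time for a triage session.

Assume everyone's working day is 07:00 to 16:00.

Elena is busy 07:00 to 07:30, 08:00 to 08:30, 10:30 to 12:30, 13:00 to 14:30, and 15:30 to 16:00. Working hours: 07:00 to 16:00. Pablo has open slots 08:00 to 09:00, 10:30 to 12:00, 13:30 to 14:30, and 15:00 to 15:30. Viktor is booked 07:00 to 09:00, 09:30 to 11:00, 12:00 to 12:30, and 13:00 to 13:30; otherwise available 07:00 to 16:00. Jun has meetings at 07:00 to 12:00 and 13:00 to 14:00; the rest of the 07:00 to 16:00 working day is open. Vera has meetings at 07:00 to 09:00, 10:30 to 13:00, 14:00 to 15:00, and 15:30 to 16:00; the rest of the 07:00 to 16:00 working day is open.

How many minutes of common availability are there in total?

Elena free within 07:00–16:00: 07:30–08:00, 08:30–10:30, 12:30–13:00, 14:30–15:30.
Viktor free within 07:00–16:00: 09:00–09:30, 11:00–12:00, 12:30–13:00, 13:30–16:00.
Jun free within 07:00–16:00: 12:00–13:00, 14:00–16:00.
Vera free within 07:00–16:00: 09:00–10:30, 13:00–14:00, 15:00–15:30.
Elena ∩ Pablo: 08:30–09:00, 15:00–15:30.
Elena ∩ Pablo ∩ Viktor: 15:00–15:30.
Elena ∩ Pablo ∩ Viktor ∩ Jun: 15:00–15:30.
Elena ∩ Pablo ∩ Viktor ∩ Jun ∩ Vera: 15:00–15:30.
Total common minutes: 30.

30 minutes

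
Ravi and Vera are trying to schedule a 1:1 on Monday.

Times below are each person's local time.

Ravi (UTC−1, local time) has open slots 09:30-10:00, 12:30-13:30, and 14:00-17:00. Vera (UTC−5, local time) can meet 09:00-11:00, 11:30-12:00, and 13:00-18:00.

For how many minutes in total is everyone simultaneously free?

120 minutes

Ravi → UTC: 10:30–11:00, 13:30–14:30, 15:00–18:00.
Vera → UTC: 14:00–16:00, 16:30–17:00, 18:00–23:00.
Ravi ∩ Vera: 14:00–14:30, 15:00–16:00, 16:30–17:00.
Total common minutes: 30 + 60 + 30 = 120.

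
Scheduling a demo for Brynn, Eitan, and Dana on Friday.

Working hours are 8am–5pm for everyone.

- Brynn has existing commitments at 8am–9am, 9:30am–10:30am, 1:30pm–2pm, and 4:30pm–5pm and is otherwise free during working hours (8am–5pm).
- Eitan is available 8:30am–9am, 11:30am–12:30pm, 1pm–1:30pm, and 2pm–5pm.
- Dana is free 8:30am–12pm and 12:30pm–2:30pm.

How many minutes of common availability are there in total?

90 minutes

Brynn free within 08:00–17:00: 09:00–09:30, 10:30–13:30, 14:00–16:30.
Brynn ∩ Eitan: 11:30–12:30, 13:00–13:30, 14:00–16:30.
Brynn ∩ Eitan ∩ Dana: 11:30–12:00, 13:00–13:30, 14:00–14:30.
Total common minutes: 30 + 30 + 30 = 90.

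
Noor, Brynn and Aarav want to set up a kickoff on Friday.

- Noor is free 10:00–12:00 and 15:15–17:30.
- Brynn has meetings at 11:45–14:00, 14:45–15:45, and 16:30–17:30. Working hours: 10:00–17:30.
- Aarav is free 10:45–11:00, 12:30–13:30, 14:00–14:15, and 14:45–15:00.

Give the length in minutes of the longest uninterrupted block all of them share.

15 minutes

Brynn free within 10:00–17:30: 10:00–11:45, 14:00–14:45, 15:45–16:30.
Noor ∩ Brynn: 10:00–11:45, 15:45–16:30.
Noor ∩ Brynn ∩ Aarav: 10:45–11:00.
Single common window of 15 minutes.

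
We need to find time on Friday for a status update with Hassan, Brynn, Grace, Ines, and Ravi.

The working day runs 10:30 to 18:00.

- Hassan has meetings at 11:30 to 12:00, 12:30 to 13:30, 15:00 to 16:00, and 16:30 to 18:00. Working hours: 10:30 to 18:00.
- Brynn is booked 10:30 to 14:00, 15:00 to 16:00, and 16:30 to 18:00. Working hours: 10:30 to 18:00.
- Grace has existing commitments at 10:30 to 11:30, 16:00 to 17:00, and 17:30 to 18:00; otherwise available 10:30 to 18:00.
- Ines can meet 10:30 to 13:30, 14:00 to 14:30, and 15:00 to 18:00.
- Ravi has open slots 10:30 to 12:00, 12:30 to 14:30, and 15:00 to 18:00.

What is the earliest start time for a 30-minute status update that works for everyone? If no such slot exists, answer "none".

Hassan free within 10:30–18:00: 10:30–11:30, 12:00–12:30, 13:30–15:00, 16:00–16:30.
Brynn free within 10:30–18:00: 14:00–15:00, 16:00–16:30.
Grace free within 10:30–18:00: 11:30–16:00, 17:00–17:30.
Hassan ∩ Brynn: 14:00–15:00, 16:00–16:30.
Hassan ∩ Brynn ∩ Grace: 14:00–15:00.
Hassan ∩ Brynn ∩ Grace ∩ Ines: 14:00–14:30.
Hassan ∩ Brynn ∩ Grace ∩ Ines ∩ Ravi: 14:00–14:30.
Windows ≥ 30 min: 14:00–14:30.
Earliest such window starts at 14:00.

14:00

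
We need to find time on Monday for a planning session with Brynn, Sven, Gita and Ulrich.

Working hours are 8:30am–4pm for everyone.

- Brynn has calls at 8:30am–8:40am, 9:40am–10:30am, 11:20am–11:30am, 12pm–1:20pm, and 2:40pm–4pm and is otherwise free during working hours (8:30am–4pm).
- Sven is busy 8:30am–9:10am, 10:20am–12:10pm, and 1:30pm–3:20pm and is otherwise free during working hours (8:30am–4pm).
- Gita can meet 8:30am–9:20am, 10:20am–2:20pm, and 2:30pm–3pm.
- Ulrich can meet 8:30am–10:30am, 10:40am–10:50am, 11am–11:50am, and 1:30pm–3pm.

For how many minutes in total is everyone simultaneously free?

Brynn free within 08:30–16:00: 08:40–09:40, 10:30–11:20, 11:30–12:00, 13:20–14:40.
Sven free within 08:30–16:00: 09:10–10:20, 12:10–13:30, 15:20–16:00.
Brynn ∩ Sven: 09:10–09:40, 13:20–13:30.
Brynn ∩ Sven ∩ Gita: 09:10–09:20, 13:20–13:30.
Brynn ∩ Sven ∩ Gita ∩ Ulrich: 09:10–09:20.
Total common minutes: 10.

10 minutes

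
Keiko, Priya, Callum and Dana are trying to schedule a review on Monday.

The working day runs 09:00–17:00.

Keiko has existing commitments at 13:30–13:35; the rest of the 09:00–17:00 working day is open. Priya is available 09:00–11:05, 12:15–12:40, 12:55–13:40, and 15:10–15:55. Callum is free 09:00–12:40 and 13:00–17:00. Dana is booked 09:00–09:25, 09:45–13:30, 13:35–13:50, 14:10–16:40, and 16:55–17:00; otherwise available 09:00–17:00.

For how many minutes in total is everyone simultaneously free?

20 minutes

Keiko free within 09:00–17:00: 09:00–13:30, 13:35–17:00.
Dana free within 09:00–17:00: 09:25–09:45, 13:30–13:35, 13:50–14:10, 16:40–16:55.
Keiko ∩ Priya: 09:00–11:05, 12:15–12:40, 12:55–13:30, 13:35–13:40, 15:10–15:55.
Keiko ∩ Priya ∩ Callum: 09:00–11:05, 12:15–12:40, 13:00–13:30, 13:35–13:40, 15:10–15:55.
Keiko ∩ Priya ∩ Callum ∩ Dana: 09:25–09:45.
Total common minutes: 20.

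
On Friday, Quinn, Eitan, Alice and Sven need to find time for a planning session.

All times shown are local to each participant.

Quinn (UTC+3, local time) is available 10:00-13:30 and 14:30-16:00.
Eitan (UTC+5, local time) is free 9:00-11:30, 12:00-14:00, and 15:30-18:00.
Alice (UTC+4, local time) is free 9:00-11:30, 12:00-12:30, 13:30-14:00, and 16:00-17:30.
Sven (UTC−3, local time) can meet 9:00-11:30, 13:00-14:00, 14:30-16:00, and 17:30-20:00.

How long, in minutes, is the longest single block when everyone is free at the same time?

60 minutes

Quinn → UTC: 07:00–10:30, 11:30–13:00.
Eitan → UTC: 04:00–06:30, 07:00–09:00, 10:30–13:00.
Alice → UTC: 05:00–07:30, 08:00–08:30, 09:30–10:00, 12:00–13:30.
Sven → UTC: 12:00–14:30, 16:00–17:00, 17:30–19:00, 20:30–23:00.
Quinn ∩ Eitan: 07:00–09:00, 11:30–13:00.
Quinn ∩ Eitan ∩ Alice: 07:00–07:30, 08:00–08:30, 12:00–13:00.
Quinn ∩ Eitan ∩ Alice ∩ Sven: 12:00–13:00.
Single common window of 60 minutes.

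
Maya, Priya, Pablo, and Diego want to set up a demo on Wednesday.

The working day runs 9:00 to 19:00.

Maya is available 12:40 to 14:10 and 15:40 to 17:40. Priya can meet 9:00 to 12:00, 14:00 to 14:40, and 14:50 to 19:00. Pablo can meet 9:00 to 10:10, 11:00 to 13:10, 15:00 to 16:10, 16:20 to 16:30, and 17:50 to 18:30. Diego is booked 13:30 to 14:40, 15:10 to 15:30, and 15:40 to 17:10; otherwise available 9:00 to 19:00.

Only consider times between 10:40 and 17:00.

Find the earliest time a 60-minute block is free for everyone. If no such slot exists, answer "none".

none

Diego free within 09:00–19:00: 09:00–13:30, 14:40–15:10, 15:30–15:40, 17:10–19:00.
Maya ∩ Priya: 14:00–14:10, 15:40–17:40.
Maya ∩ Priya ∩ Pablo: 15:40–16:10, 16:20–16:30.
Maya ∩ Priya ∩ Pablo ∩ Diego: (none).
Restricted to 10:40–17:00: (none).
Windows ≥ 60 min: (none).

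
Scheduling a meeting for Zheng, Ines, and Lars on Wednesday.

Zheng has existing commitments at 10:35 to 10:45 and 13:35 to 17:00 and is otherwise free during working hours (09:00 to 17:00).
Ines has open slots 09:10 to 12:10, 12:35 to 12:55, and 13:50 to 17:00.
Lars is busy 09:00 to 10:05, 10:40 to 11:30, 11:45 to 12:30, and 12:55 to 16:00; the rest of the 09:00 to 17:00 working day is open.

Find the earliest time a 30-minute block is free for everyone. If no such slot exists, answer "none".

Zheng free within 09:00–17:00: 09:00–10:35, 10:45–13:35.
Lars free within 09:00–17:00: 10:05–10:40, 11:30–11:45, 12:30–12:55, 16:00–17:00.
Zheng ∩ Ines: 09:10–10:35, 10:45–12:10, 12:35–12:55.
Zheng ∩ Ines ∩ Lars: 10:05–10:35, 11:30–11:45, 12:35–12:55.
Windows ≥ 30 min: 10:05–10:35.
Earliest such window starts at 10:05.

10:05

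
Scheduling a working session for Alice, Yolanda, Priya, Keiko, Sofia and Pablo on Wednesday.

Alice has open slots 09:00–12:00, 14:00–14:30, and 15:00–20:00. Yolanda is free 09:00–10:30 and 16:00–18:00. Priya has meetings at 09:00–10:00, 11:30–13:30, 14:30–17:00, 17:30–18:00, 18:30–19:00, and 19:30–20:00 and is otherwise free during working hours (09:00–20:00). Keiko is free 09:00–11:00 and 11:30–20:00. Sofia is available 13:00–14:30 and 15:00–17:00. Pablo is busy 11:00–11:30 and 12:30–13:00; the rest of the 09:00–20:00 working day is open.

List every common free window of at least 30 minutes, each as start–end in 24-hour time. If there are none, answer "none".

Priya free within 09:00–20:00: 10:00–11:30, 13:30–14:30, 17:00–17:30, 18:00–18:30, 19:00–19:30.
Pablo free within 09:00–20:00: 09:00–11:00, 11:30–12:30, 13:00–20:00.
Alice ∩ Yolanda: 09:00–10:30, 16:00–18:00.
Alice ∩ Yolanda ∩ Priya: 10:00–10:30, 17:00–17:30.
Alice ∩ Yolanda ∩ Priya ∩ Keiko: 10:00–10:30, 17:00–17:30.
Alice ∩ Yolanda ∩ Priya ∩ Keiko ∩ Sofia: (none).
Alice ∩ Yolanda ∩ Priya ∩ Keiko ∩ Sofia ∩ Pablo: (none).
Windows ≥ 30 min: (none).

none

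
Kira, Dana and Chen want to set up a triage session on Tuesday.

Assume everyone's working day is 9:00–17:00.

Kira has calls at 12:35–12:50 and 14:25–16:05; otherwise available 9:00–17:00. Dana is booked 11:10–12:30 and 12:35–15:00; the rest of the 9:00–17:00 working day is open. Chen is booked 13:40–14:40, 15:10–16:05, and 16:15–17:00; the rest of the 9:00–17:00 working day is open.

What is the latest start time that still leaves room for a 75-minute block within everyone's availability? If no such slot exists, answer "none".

Kira free within 09:00–17:00: 09:00–12:35, 12:50–14:25, 16:05–17:00.
Dana free within 09:00–17:00: 09:00–11:10, 12:30–12:35, 15:00–17:00.
Chen free within 09:00–17:00: 09:00–13:40, 14:40–15:10, 16:05–16:15.
Kira ∩ Dana: 09:00–11:10, 12:30–12:35, 16:05–17:00.
Kira ∩ Dana ∩ Chen: 09:00–11:10, 12:30–12:35, 16:05–16:15.
Windows ≥ 75 min: 09:00–11:10.
Latest start in the last window 09:00–11:10 is 11:10 − 75 min = 09:55.

09:55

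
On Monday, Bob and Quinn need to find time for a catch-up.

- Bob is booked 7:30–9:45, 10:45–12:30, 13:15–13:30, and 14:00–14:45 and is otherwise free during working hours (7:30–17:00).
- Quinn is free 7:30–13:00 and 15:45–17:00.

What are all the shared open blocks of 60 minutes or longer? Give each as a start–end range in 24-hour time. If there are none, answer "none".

09:45–10:45, 15:45–17:00

Bob free within 07:30–17:00: 09:45–10:45, 12:30–13:15, 13:30–14:00, 14:45–17:00.
Bob ∩ Quinn: 09:45–10:45, 12:30–13:00, 15:45–17:00.
Windows ≥ 60 min: 09:45–10:45, 15:45–17:00.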